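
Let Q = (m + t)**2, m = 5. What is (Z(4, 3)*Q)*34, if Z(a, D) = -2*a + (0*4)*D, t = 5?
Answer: -27200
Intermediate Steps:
Z(a, D) = -2*a (Z(a, D) = -2*a + 0*D = -2*a + 0 = -2*a)
Q = 100 (Q = (5 + 5)**2 = 10**2 = 100)
(Z(4, 3)*Q)*34 = (-2*4*100)*34 = -8*100*34 = -800*34 = -27200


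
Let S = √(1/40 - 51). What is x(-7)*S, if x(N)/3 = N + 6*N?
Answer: -147*I*√20390/20 ≈ -1049.5*I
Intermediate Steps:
x(N) = 21*N (x(N) = 3*(N + 6*N) = 3*(7*N) = 21*N)
S = I*√20390/20 (S = √(1/40 - 51) = √(-2039/40) = I*√20390/20 ≈ 7.1397*I)
x(-7)*S = (21*(-7))*(I*√20390/20) = -147*I*√20390/20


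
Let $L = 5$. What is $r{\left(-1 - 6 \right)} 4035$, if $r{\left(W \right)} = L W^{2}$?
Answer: $988575$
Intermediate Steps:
$r{\left(W \right)} = 5 W^{2}$
$r{\left(-1 - 6 \right)} 4035 = 5 \left(-1 - 6\right)^{2} \cdot 4035 = 5 \left(-7\right)^{2} \cdot 4035 = 5 \cdot 49 \cdot 4035 = 245 \cdot 4035 = 988575$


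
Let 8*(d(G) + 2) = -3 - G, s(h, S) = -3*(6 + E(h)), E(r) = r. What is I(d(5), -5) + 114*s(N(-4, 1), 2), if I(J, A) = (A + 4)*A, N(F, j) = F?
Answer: -679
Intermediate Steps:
s(h, S) = -18 - 3*h (s(h, S) = -3*(6 + h) = -18 - 3*h)
d(G) = -19/8 - G/8 (d(G) = -2 + (-3 - G)/8 = -2 + (-3/8 - G/8) = -19/8 - G/8)
I(J, A) = A*(4 + A) (I(J, A) = (4 + A)*A = A*(4 + A))
I(d(5), -5) + 114*s(N(-4, 1), 2) = -5*(4 - 5) + 114*(-18 - 3*(-4)) = -5*(-1) + 114*(-18 + 12) = 5 + 114*(-6) = 5 - 684 = -679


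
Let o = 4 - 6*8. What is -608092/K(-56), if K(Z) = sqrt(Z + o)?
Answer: 304046*I/5 ≈ 60809.0*I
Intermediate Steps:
o = -44 (o = 4 - 48 = -44)
K(Z) = sqrt(-44 + Z) (K(Z) = sqrt(Z - 44) = sqrt(-44 + Z))
-608092/K(-56) = -608092/sqrt(-44 - 56) = -608092*(-I/10) = -(-304046)*I/5 = 304046*I/5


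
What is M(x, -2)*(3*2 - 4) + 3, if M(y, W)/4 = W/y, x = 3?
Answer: -7/3 ≈ -2.3333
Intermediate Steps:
M(y, W) = 4*W/y (M(y, W) = 4*(W/y) = 4*W/y)
M(x, -2)*(3*2 - 4) + 3 = (4*(-2)/3)*(3*2 - 4) + 3 = (4*(-2)*(1/3))*(6 - 4) + 3 = -8/3*2 + 3 = -16/3 + 3 = -7/3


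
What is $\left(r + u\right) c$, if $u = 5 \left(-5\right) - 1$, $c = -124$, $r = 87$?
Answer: $-7564$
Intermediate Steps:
$u = -26$ ($u = -25 - 1 = -26$)
$\left(r + u\right) c = \left(87 - 26\right) \left(-124\right) = 61 \left(-124\right) = -7564$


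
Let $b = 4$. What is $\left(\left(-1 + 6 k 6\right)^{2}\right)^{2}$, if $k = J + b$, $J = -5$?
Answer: $1874161$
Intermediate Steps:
$k = -1$ ($k = -5 + 4 = -1$)
$\left(\left(-1 + 6 k 6\right)^{2}\right)^{2} = \left(\left(-1 + 6 \left(-1\right) 6\right)^{2}\right)^{2} = \left(\left(-1 - 36\right)^{2}\right)^{2} = \left(\left(-37\right)^{2}\right)^{2} = 1369^{2} = 1874161$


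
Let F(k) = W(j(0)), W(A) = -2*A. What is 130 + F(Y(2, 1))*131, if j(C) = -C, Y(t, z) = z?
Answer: 130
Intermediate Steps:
F(k) = 0 (F(k) = -(-2)*0 = -2*0 = 0)
130 + F(Y(2, 1))*131 = 130 + 0*131 = 130 + 0 = 130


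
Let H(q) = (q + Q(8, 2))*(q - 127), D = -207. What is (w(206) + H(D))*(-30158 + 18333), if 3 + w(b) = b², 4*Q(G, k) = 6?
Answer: -1313402750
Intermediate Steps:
Q(G, k) = 3/2 (Q(G, k) = (¼)*6 = 3/2)
H(q) = (-127 + q)*(3/2 + q) (H(q) = (q + 3/2)*(q - 127) = (3/2 + q)*(-127 + q) = (-127 + q)*(3/2 + q))
w(b) = -3 + b²
(w(206) + H(D))*(-30158 + 18333) = ((-3 + 206²) + (-381/2 + (-207)² - 251/2*(-207)))*(-30158 + 18333) = ((-3 + 42436) + (-381/2 + 42849 + 51957/2))*(-11825) = (42433 + 68637)*(-11825) = 111070*(-11825) = -1313402750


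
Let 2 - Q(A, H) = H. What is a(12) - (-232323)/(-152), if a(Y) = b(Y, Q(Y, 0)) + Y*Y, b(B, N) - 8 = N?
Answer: -208915/152 ≈ -1374.4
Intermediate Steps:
Q(A, H) = 2 - H
b(B, N) = 8 + N
a(Y) = 10 + Y² (a(Y) = (8 + (2 - 1*0)) + Y*Y = (8 + (2 + 0)) + Y² = (8 + 2) + Y² = 10 + Y²)
a(12) - (-232323)/(-152) = (10 + 12²) - (-232323)/(-152) = (10 + 144) - (-232323)*(-1)/152 = 154 - 483*481/152 = 154 - 232323/152 = -208915/152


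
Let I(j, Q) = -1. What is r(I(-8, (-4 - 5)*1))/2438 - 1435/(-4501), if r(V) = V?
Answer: 499147/1567634 ≈ 0.31841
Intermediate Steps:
r(I(-8, (-4 - 5)*1))/2438 - 1435/(-4501) = -1/2438 - 1435/(-4501) = -1*1/2438 - 1435*(-1/4501) = -1/2438 + 205/643 = 499147/1567634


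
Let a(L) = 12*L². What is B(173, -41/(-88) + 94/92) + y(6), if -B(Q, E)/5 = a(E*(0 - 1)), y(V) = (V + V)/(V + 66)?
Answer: -407463373/3072432 ≈ -132.62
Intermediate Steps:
y(V) = 2*V/(66 + V) (y(V) = (2*V)/(66 + V) = 2*V/(66 + V))
B(Q, E) = -60*E² (B(Q, E) = -60*(E*(0 - 1))² = -60*(E*(-1))² = -60*(-E)² = -60*E²)
B(173, -41/(-88) + 94/92) + y(6) = -60*(-41/(-88) + 94/92)² + 2*6/(66 + 6) = -60*(-41*(-1/88) + 94*(1/92))² + 2*6/72 = -60*(41/88 + 47/46)² + 2*6*(1/72) = -60*(3011/2024)² + ⅙ = -60*9066121/4096576 + ⅙ = -135991815/1024144 + ⅙ = -407463373/3072432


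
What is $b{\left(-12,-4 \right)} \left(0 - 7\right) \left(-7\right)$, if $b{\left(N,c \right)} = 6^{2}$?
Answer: $1764$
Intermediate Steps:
$b{\left(N,c \right)} = 36$
$b{\left(-12,-4 \right)} \left(0 - 7\right) \left(-7\right) = 36 \left(0 - 7\right) \left(-7\right) = 36 \left(\left(-7\right) \left(-7\right)\right) = 36 \cdot 49 = 1764$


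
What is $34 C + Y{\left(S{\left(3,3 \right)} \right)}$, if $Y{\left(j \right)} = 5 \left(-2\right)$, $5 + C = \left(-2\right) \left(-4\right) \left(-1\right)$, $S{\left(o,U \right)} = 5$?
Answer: $-452$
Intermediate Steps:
$C = -13$ ($C = -5 + \left(-2\right) \left(-4\right) \left(-1\right) = -5 + 8 \left(-1\right) = -5 - 8 = -13$)
$Y{\left(j \right)} = -10$
$34 C + Y{\left(S{\left(3,3 \right)} \right)} = 34 \left(-13\right) - 10 = -442 - 10 = -452$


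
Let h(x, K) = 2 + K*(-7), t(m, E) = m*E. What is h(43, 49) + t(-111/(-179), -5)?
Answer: -61594/179 ≈ -344.10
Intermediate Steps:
t(m, E) = E*m
h(x, K) = 2 - 7*K
h(43, 49) + t(-111/(-179), -5) = (2 - 7*49) - (-555)/(-179) = (2 - 343) - (-555)*(-1)/179 = -341 - 5*111/179 = -341 - 555/179 = -61594/179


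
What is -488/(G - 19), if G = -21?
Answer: 61/5 ≈ 12.200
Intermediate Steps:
-488/(G - 19) = -488/(-21 - 19) = -488/(-40) = -488*(-1/40) = 61/5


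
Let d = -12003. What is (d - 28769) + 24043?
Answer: -16729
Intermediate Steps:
(d - 28769) + 24043 = (-12003 - 28769) + 24043 = -40772 + 24043 = -16729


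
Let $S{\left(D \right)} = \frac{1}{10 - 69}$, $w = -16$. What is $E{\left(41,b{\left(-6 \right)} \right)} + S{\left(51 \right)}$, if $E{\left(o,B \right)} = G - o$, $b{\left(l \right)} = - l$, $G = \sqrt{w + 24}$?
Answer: $- \frac{2420}{59} + 2 \sqrt{2} \approx -38.189$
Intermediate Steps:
$S{\left(D \right)} = - \frac{1}{59}$ ($S{\left(D \right)} = \frac{1}{-59} = - \frac{1}{59}$)
$G = 2 \sqrt{2}$ ($G = \sqrt{-16 + 24} = \sqrt{8} = 2 \sqrt{2} \approx 2.8284$)
$E{\left(o,B \right)} = - o + 2 \sqrt{2}$ ($E{\left(o,B \right)} = 2 \sqrt{2} - o = - o + 2 \sqrt{2}$)
$E{\left(41,b{\left(-6 \right)} \right)} + S{\left(51 \right)} = \left(\left(-1\right) 41 + 2 \sqrt{2}\right) - \frac{1}{59} = \left(-41 + 2 \sqrt{2}\right) - \frac{1}{59} = - \frac{2420}{59} + 2 \sqrt{2}$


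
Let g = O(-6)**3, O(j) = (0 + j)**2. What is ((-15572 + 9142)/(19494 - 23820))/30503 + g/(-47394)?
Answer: -171006482393/173720045037 ≈ -0.98438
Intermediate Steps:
O(j) = j**2
g = 46656 (g = ((-6)**2)**3 = 36**3 = 46656)
((-15572 + 9142)/(19494 - 23820))/30503 + g/(-47394) = ((-15572 + 9142)/(19494 - 23820))/30503 + 46656/(-47394) = -6430/(-4326)*(1/30503) + 46656*(-1/47394) = -6430*(-1/4326)*(1/30503) - 2592/2633 = (3215/2163)*(1/30503) - 2592/2633 = 3215/65977989 - 2592/2633 = -171006482393/173720045037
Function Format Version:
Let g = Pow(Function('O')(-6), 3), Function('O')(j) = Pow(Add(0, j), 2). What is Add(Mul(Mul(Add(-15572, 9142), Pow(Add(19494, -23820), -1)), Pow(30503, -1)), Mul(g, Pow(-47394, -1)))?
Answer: Rational(-171006482393, 173720045037) ≈ -0.98438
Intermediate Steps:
Function('O')(j) = Pow(j, 2)
g = 46656 (g = Pow(Pow(-6, 2), 3) = Pow(36, 3) = 46656)
Add(Mul(Mul(Add(-15572, 9142), Pow(Add(19494, -23820), -1)), Pow(30503, -1)), Mul(g, Pow(-47394, -1))) = Add(Mul(Mul(Add(-15572, 9142), Pow(Add(19494, -23820), -1)), Pow(30503, -1)), Mul(46656, Pow(-47394, -1))) = Add(Mul(Mul(-6430, Pow(-4326, -1)), Rational(1, 30503)), Mul(46656, Rational(-1, 47394))) = Add(Mul(Mul(-6430, Rational(-1, 4326)), Rational(1, 30503)), Rational(-2592, 2633)) = Add(Mul(Rational(3215, 2163), Rational(1, 30503)), Rational(-2592, 2633)) = Add(Rational(3215, 65977989), Rational(-2592, 2633)) = Rational(-171006482393, 173720045037)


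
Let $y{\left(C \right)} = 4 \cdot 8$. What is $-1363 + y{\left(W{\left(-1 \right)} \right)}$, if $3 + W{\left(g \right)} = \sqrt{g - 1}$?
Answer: $-1331$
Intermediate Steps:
$W{\left(g \right)} = -3 + \sqrt{-1 + g}$ ($W{\left(g \right)} = -3 + \sqrt{g - 1} = -3 + \sqrt{-1 + g}$)
$y{\left(C \right)} = 32$
$-1363 + y{\left(W{\left(-1 \right)} \right)} = -1363 + 32 = -1331$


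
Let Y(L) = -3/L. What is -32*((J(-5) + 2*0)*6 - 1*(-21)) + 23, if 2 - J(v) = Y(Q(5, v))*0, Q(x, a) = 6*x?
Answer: -1033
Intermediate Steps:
J(v) = 2 (J(v) = 2 - (-3/(6*5))*0 = 2 - (-3/30)*0 = 2 - (-3*1/30)*0 = 2 - (-1)*0/10 = 2 - 1*0 = 2 + 0 = 2)
-32*((J(-5) + 2*0)*6 - 1*(-21)) + 23 = -32*((2 + 2*0)*6 - 1*(-21)) + 23 = -32*((2 + 0)*6 + 21) + 23 = -32*(2*6 + 21) + 23 = -32*(12 + 21) + 23 = -32*33 + 23 = -1056 + 23 = -1033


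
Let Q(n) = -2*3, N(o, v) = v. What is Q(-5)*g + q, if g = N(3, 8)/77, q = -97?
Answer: -7517/77 ≈ -97.623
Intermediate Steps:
Q(n) = -6
g = 8/77 ≈ 0.10390
Q(-5)*g + q = -6*8/77 - 97 = -48/77 - 97 = -7517/77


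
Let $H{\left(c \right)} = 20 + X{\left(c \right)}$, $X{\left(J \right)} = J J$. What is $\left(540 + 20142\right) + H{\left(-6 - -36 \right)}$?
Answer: $21602$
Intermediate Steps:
$X{\left(J \right)} = J^{2}$
$H{\left(c \right)} = 20 + c^{2}$
$\left(540 + 20142\right) + H{\left(-6 - -36 \right)} = \left(540 + 20142\right) + \left(20 + \left(-6 - -36\right)^{2}\right) = 20682 + \left(20 + \left(-6 + 36\right)^{2}\right) = 20682 + \left(20 + 30^{2}\right) = 20682 + \left(20 + 900\right) = 20682 + 920 = 21602$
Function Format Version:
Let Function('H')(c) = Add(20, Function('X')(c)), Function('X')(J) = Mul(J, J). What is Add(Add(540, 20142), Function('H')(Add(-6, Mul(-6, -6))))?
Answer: 21602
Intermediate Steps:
Function('X')(J) = Pow(J, 2)
Function('H')(c) = Add(20, Pow(c, 2))
Add(Add(540, 20142), Function('H')(Add(-6, Mul(-6, -6)))) = Add(Add(540, 20142), Add(20, Pow(Add(-6, Mul(-6, -6)), 2))) = Add(20682, Add(20, Pow(Add(-6, 36), 2))) = Add(20682, Add(20, Pow(30, 2))) = Add(20682, Add(20, 900)) = Add(20682, 920) = 21602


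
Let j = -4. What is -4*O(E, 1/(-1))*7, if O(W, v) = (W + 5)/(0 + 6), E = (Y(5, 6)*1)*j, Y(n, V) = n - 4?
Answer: -14/3 ≈ -4.6667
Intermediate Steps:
Y(n, V) = -4 + n
E = -4 (E = ((-4 + 5)*1)*(-4) = (1*1)*(-4) = 1*(-4) = -4)
O(W, v) = 5/6 + W/6 (O(W, v) = (5 + W)/6 = (5 + W)*(1/6) = 5/6 + W/6)
-4*O(E, 1/(-1))*7 = -4*(5/6 + (1/6)*(-4))*7 = -4*(5/6 - 2/3)*7 = -4*1/6*7 = -2/3*7 = -14/3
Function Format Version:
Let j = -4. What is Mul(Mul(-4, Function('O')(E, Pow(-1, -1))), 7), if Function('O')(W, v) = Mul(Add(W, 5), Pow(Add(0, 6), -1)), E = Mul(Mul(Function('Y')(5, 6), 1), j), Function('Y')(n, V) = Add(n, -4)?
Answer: Rational(-14, 3) ≈ -4.6667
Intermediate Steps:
Function('Y')(n, V) = Add(-4, n)
E = -4 (E = Mul(Mul(Add(-4, 5), 1), -4) = Mul(Mul(1, 1), -4) = Mul(1, -4) = -4)
Function('O')(W, v) = Add(Rational(5, 6), Mul(Rational(1, 6), W)) (Function('O')(W, v) = Mul(Add(5, W), Pow(6, -1)) = Mul(Add(5, W), Rational(1, 6)) = Add(Rational(5, 6), Mul(Rational(1, 6), W)))
Mul(Mul(-4, Function('O')(E, Pow(-1, -1))), 7) = Mul(Mul(-4, Add(Rational(5, 6), Mul(Rational(1, 6), -4))), 7) = Mul(Mul(-4, Add(Rational(5, 6), Rational(-2, 3))), 7) = Mul(Mul(-4, Rational(1, 6)), 7) = Mul(Rational(-2, 3), 7) = Rational(-14, 3)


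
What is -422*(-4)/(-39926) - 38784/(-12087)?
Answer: 254681188/80430927 ≈ 3.1665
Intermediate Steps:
-422*(-4)/(-39926) - 38784/(-12087) = 1688*(-1/39926) - 38784*(-1/12087) = -844/19963 + 12928/4029 = 254681188/80430927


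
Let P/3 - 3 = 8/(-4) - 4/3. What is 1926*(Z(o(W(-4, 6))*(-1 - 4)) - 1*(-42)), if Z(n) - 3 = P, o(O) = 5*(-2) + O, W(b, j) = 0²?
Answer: 84744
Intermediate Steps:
W(b, j) = 0
o(O) = -10 + O
P = -1 (P = 9 + 3*(8/(-4) - 4/3) = 9 + 3*(8*(-¼) - 4*⅓) = 9 + 3*(-2 - 4/3) = 9 + 3*(-10/3) = 9 - 10 = -1)
Z(n) = 2 (Z(n) = 3 - 1 = 2)
1926*(Z(o(W(-4, 6))*(-1 - 4)) - 1*(-42)) = 1926*(2 - 1*(-42)) = 1926*(2 + 42) = 1926*44 = 84744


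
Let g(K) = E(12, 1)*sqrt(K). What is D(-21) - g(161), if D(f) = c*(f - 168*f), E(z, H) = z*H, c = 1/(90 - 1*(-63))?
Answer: 1169/51 - 12*sqrt(161) ≈ -129.34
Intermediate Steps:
c = 1/153 (c = 1/(90 + 63) = 1/153 ≈ 0.0065359)
E(z, H) = H*z
g(K) = 12*sqrt(K) (g(K) = (1*12)*sqrt(K) = 12*sqrt(K))
D(f) = -167*f/153 (D(f) = (f - 168*f)/153 = (-167*f)/153 = -167*f/153)
D(-21) - g(161) = -167/153*(-21) - 12*sqrt(161) = 1169/51 - 12*sqrt(161)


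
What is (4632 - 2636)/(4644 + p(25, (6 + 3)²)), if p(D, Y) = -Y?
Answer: 1996/4563 ≈ 0.43743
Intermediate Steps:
(4632 - 2636)/(4644 + p(25, (6 + 3)²)) = (4632 - 2636)/(4644 - (6 + 3)²) = 1996/(4644 - 1*9²) = 1996/(4644 - 1*81) = 1996/(4644 - 81) = 1996/4563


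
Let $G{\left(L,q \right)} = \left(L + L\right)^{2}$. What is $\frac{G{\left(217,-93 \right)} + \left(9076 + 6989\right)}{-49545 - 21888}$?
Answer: $- \frac{204421}{71433} \approx -2.8617$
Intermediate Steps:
$G{\left(L,q \right)} = 4 L^{2}$ ($G{\left(L,q \right)} = \left(2 L\right)^{2} = 4 L^{2}$)
$\frac{G{\left(217,-93 \right)} + \left(9076 + 6989\right)}{-49545 - 21888} = \frac{4 \cdot 217^{2} + \left(9076 + 6989\right)}{-49545 - 21888} = \frac{4 \cdot 47089 + 16065}{-71433} = \left(188356 + 16065\right) \left(- \frac{1}{71433}\right) = 204421 \left(- \frac{1}{71433}\right) = - \frac{204421}{71433}$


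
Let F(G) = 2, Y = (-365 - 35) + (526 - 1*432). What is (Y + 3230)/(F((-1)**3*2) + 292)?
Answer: 1462/147 ≈ 9.9456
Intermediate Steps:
Y = -306 (Y = -400 + (526 - 432) = -400 + 94 = -306)
(Y + 3230)/(F((-1)**3*2) + 292) = (-306 + 3230)/(2 + 292) = 2924/294 = 2924*(1/294) = 1462/147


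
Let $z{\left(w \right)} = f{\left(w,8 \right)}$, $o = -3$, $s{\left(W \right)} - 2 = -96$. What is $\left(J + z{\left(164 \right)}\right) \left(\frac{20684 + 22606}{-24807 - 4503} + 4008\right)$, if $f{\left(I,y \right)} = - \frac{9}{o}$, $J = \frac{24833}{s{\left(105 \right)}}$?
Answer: $- \frac{96101771523}{91838} \approx -1.0464 \cdot 10^{6}$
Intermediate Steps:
$s{\left(W \right)} = -94$ ($s{\left(W \right)} = 2 - 96 = -94$)
$J = - \frac{24833}{94}$ ($J = \frac{24833}{-94} = 24833 \left(- \frac{1}{94}\right) = - \frac{24833}{94} \approx -264.18$)
$f{\left(I,y \right)} = 3$ ($f{\left(I,y \right)} = - \frac{9}{-3} = \left(-9\right) \left(- \frac{1}{3}\right) = 3$)
$z{\left(w \right)} = 3$
$\left(J + z{\left(164 \right)}\right) \left(\frac{20684 + 22606}{-24807 - 4503} + 4008\right) = \left(- \frac{24833}{94} + 3\right) \left(\frac{20684 + 22606}{-24807 - 4503} + 4008\right) = - \frac{24551 \left(\frac{43290}{-24807 + \left(-12104 + 7601\right)} + 4008\right)}{94} = - \frac{24551 \left(\frac{43290}{-24807 - 4503} + 4008\right)}{94} = - \frac{24551 \left(\frac{43290}{-29310} + 4008\right)}{94} = - \frac{24551 \left(43290 \left(- \frac{1}{29310}\right) + 4008\right)}{94} = - \frac{24551 \left(- \frac{1443}{977} + 4008\right)}{94} = \left(- \frac{24551}{94}\right) \frac{3914373}{977} = - \frac{96101771523}{91838}$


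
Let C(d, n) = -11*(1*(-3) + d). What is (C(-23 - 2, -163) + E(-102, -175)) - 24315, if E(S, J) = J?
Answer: -24182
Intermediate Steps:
C(d, n) = 33 - 11*d (C(d, n) = -11*(-3 + d) = 33 - 11*d)
(C(-23 - 2, -163) + E(-102, -175)) - 24315 = ((33 - 11*(-23 - 2)) - 175) - 24315 = ((33 - 11*(-25)) - 175) - 24315 = ((33 + 275) - 175) - 24315 = (308 - 175) - 24315 = 133 - 24315 = -24182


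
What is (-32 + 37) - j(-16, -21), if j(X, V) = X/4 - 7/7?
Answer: 10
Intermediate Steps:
j(X, V) = -1 + X/4 (j(X, V) = X*(1/4) - 7*1/7 = X/4 - 1 = -1 + X/4)
(-32 + 37) - j(-16, -21) = (-32 + 37) - (-1 + (1/4)*(-16)) = 5 - (-1 - 4) = 5 - 1*(-5) = 5 + 5 = 10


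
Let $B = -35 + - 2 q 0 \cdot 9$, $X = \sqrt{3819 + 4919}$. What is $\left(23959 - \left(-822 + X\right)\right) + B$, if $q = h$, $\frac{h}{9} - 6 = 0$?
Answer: $24746 - \sqrt{8738} \approx 24653.0$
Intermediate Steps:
$h = 54$ ($h = 54 + 9 \cdot 0 = 54 + 0 = 54$)
$q = 54$
$X = \sqrt{8738} \approx 93.477$
$B = -35$ ($B = -35 + \left(-2\right) 54 \cdot 0 \cdot 9 = -35 + \left(-108\right) 0 \cdot 9 = -35 + 0 \cdot 9 = -35 + 0 = -35$)
$\left(23959 - \left(-822 + X\right)\right) + B = \left(23959 + \left(822 - \sqrt{8738}\right)\right) - 35 = \left(24781 - \sqrt{8738}\right) - 35 = 24746 - \sqrt{8738}$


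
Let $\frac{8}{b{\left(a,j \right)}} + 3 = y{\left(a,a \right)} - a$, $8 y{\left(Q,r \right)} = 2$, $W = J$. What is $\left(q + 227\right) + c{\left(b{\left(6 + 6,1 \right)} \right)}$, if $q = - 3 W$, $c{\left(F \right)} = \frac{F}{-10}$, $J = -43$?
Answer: $\frac{105036}{295} \approx 356.05$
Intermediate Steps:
$W = -43$
$y{\left(Q,r \right)} = \frac{1}{4}$ ($y{\left(Q,r \right)} = \frac{1}{8} \cdot 2 = \frac{1}{4}$)
$b{\left(a,j \right)} = \frac{8}{- \frac{11}{4} - a}$ ($b{\left(a,j \right)} = \frac{8}{-3 - \left(- \frac{1}{4} + a\right)} = \frac{8}{- \frac{11}{4} - a}$)
$c{\left(F \right)} = - \frac{F}{10}$ ($c{\left(F \right)} = F \left(- \frac{1}{10}\right) = - \frac{F}{10}$)
$q = 129$ ($q = \left(-3\right) \left(-43\right) = 129$)
$\left(q + 227\right) + c{\left(b{\left(6 + 6,1 \right)} \right)} = \left(129 + 227\right) - \frac{\left(-32\right) \frac{1}{11 + 4 \left(6 + 6\right)}}{10} = 356 - \frac{\left(-32\right) \frac{1}{11 + 4 \cdot 12}}{10} = 356 - \frac{\left(-32\right) \frac{1}{11 + 48}}{10} = 356 - \frac{\left(-32\right) \frac{1}{59}}{10} = 356 - - \frac{16}{295} = 356 + \frac{16}{295} = \frac{105036}{295}$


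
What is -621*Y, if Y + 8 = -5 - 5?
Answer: 11178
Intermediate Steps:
Y = -18 (Y = -8 + (-5 - 5) = -8 - 10 = -18)
-621*Y = -621*(-18) = 11178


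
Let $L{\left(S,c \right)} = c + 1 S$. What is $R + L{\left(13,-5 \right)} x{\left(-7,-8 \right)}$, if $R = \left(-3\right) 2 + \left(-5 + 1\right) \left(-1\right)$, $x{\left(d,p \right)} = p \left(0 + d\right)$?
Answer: $446$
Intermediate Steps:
$L{\left(S,c \right)} = S + c$ ($L{\left(S,c \right)} = c + S = S + c$)
$x{\left(d,p \right)} = d p$ ($x{\left(d,p \right)} = p d = d p$)
$R = -2$ ($R = -6 - -4 = -6 + 4 = -2$)
$R + L{\left(13,-5 \right)} x{\left(-7,-8 \right)} = -2 + \left(13 - 5\right) \left(\left(-7\right) \left(-8\right)\right) = -2 + 8 \cdot 56 = -2 + 448 = 446$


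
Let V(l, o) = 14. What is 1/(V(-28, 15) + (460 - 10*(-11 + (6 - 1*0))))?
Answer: 1/524 ≈ 0.0019084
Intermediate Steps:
1/(V(-28, 15) + (460 - 10*(-11 + (6 - 1*0)))) = 1/(14 + (460 - 10*(-11 + (6 - 1*0)))) = 1/(14 + (460 - 10*(-11 + (6 + 0)))) = 1/(14 + (460 - 10*(-11 + 6))) = 1/(14 + (460 - 10*(-5))) = 1/(14 + (460 + 50)) = 1/(14 + 510) = 1/524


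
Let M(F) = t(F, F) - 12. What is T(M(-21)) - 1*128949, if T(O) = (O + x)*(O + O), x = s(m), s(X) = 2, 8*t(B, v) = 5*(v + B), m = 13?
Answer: -1009407/8 ≈ -1.2618e+5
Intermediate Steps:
t(B, v) = 5*B/8 + 5*v/8 (t(B, v) = (5*(v + B))/8 = (5*(B + v))/8 = (5*B + 5*v)/8 = 5*B/8 + 5*v/8)
x = 2
M(F) = -12 + 5*F/4 (M(F) = (5*F/8 + 5*F/8) - 12 = 5*F/4 - 12 = -12 + 5*F/4)
T(O) = 2*O*(2 + O) (T(O) = (O + 2)*(O + O) = (2 + O)*(2*O) = 2*O*(2 + O))
T(M(-21)) - 1*128949 = 2*(-12 + (5/4)*(-21))*(2 + (-12 + (5/4)*(-21))) - 1*128949 = 2*(-12 - 105/4)*(2 + (-12 - 105/4)) - 128949 = 2*(-153/4)*(2 - 153/4) - 128949 = 2*(-153/4)*(-145/4) - 128949 = 22185/8 - 128949 = -1009407/8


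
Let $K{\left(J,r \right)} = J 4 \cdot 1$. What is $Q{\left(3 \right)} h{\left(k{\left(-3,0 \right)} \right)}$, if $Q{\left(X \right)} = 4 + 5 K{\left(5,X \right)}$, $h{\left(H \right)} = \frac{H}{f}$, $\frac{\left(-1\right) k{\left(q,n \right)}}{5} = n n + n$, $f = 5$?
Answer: $0$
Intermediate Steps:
$K{\left(J,r \right)} = 4 J$ ($K{\left(J,r \right)} = 4 J 1 = 4 J$)
$k{\left(q,n \right)} = - 5 n - 5 n^{2}$ ($k{\left(q,n \right)} = - 5 \left(n n + n\right) = - 5 \left(n^{2} + n\right) = - 5 \left(n + n^{2}\right) = - 5 n - 5 n^{2}$)
$h{\left(H \right)} = \frac{H}{5}$
$Q{\left(X \right)} = 104$ ($Q{\left(X \right)} = 4 + 5 \cdot 4 \cdot 5 = 4 + 5 \cdot 20 = 4 + 100 = 104$)
$Q{\left(3 \right)} h{\left(k{\left(-3,0 \right)} \right)} = 104 \frac{\left(-5\right) 0 \left(1 + 0\right)}{5} = 104 \frac{\left(-5\right) 0 \cdot 1}{5} = 104 \cdot \frac{1}{5} \cdot 0 = 104 \cdot 0 = 0$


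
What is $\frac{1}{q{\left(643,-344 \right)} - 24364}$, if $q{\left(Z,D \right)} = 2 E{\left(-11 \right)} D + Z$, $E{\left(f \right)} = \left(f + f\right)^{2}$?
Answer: $- \frac{1}{356713} \approx -2.8034 \cdot 10^{-6}$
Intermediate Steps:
$E{\left(f \right)} = 4 f^{2}$ ($E{\left(f \right)} = \left(2 f\right)^{2} = 4 f^{2}$)
$q{\left(Z,D \right)} = Z + 968 D$ ($q{\left(Z,D \right)} = 2 \cdot 4 \left(-11\right)^{2} D + Z = 2 \cdot 4 \cdot 121 D + Z = 2 \cdot 484 D + Z = 968 D + Z = Z + 968 D$)
$\frac{1}{q{\left(643,-344 \right)} - 24364} = \frac{1}{\left(643 + 968 \left(-344\right)\right) - 24364} = \frac{1}{\left(643 - 332992\right) - 24364} = \frac{1}{-332349 - 24364} = \frac{1}{-356713} = - \frac{1}{356713}$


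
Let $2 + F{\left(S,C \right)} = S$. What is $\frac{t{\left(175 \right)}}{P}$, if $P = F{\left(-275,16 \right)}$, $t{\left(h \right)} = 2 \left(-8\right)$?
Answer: $\frac{16}{277} \approx 0.057762$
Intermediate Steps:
$F{\left(S,C \right)} = -2 + S$
$t{\left(h \right)} = -16$
$P = -277$ ($P = -2 - 275 = -277$)
$\frac{t{\left(175 \right)}}{P} = - \frac{16}{-277} = \left(-16\right) \left(- \frac{1}{277}\right) = \frac{16}{277}$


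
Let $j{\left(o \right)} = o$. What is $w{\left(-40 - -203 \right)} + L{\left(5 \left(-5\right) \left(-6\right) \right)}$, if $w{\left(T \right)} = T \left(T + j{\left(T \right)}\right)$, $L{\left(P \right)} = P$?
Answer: $53288$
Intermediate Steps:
$w{\left(T \right)} = 2 T^{2}$ ($w{\left(T \right)} = T \left(T + T\right) = T 2 T = 2 T^{2}$)
$w{\left(-40 - -203 \right)} + L{\left(5 \left(-5\right) \left(-6\right) \right)} = 2 \left(-40 - -203\right)^{2} + 5 \left(-5\right) \left(-6\right) = 2 \left(-40 + 203\right)^{2} - -150 = 2 \cdot 163^{2} + 150 = 2 \cdot 26569 + 150 = 53138 + 150 = 53288$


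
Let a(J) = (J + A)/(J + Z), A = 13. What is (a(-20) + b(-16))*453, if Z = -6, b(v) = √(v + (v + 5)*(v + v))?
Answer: 3171/26 + 1812*√21 ≈ 8425.6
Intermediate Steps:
b(v) = √(v + 2*v*(5 + v)) (b(v) = √(v + (5 + v)*(2*v)) = √(v + 2*v*(5 + v)))
a(J) = (13 + J)/(-6 + J) (a(J) = (J + 13)/(J - 6) = (13 + J)/(-6 + J))
(a(-20) + b(-16))*453 = ((13 - 20)/(-6 - 20) + √(-16*(11 + 2*(-16))))*453 = (-7/(-26) + √(-16*(11 - 32)))*453 = (-1/26*(-7) + √(-16*(-21)))*453 = (7/26 + √336)*453 = (7/26 + 4*√21)*453 = 3171/26 + 1812*√21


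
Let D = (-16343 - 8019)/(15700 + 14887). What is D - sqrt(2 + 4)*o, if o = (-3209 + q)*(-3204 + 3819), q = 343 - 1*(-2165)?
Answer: -24362/30587 + 431115*sqrt(6) ≈ 1.0560e+6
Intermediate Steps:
q = 2508 (q = 343 + 2165 = 2508)
o = -431115 (o = (-3209 + 2508)*(-3204 + 3819) = -701*615 = -431115)
D = -24362/30587 ≈ -0.79648
D - sqrt(2 + 4)*o = -24362/30587 - sqrt(2 + 4)*(-431115) = -24362/30587 - sqrt(6)*(-431115) = -24362/30587 - (-431115)*sqrt(6) = -24362/30587 + 431115*sqrt(6)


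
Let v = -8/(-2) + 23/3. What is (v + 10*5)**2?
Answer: 34225/9 ≈ 3802.8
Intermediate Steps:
v = 35/3 (v = -8*(-1/2) + 23*(1/3) = 4 + 23/3 = 35/3 ≈ 11.667)
(v + 10*5)**2 = (35/3 + 10*5)**2 = (35/3 + 50)**2 = (185/3)**2 = 34225/9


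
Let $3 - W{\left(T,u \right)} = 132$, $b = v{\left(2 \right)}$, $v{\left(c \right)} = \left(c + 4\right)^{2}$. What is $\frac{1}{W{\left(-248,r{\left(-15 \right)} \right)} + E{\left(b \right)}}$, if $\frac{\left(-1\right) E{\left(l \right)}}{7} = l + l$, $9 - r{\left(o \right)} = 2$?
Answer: $- \frac{1}{633} \approx -0.0015798$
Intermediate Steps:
$v{\left(c \right)} = \left(4 + c\right)^{2}$
$r{\left(o \right)} = 7$ ($r{\left(o \right)} = 9 - 2 = 7$)
$b = 36$ ($b = \left(4 + 2\right)^{2} = 6^{2} = 36$)
$W{\left(T,u \right)} = -129$ ($W{\left(T,u \right)} = 3 - 132 = -129$)
$E{\left(l \right)} = - 14 l$ ($E{\left(l \right)} = - 7 \left(l + l\right) = - 7 \cdot 2 l = - 14 l$)
$\frac{1}{W{\left(-248,r{\left(-15 \right)} \right)} + E{\left(b \right)}} = \frac{1}{-129 - 504} = \frac{1}{-633} = - \frac{1}{633}$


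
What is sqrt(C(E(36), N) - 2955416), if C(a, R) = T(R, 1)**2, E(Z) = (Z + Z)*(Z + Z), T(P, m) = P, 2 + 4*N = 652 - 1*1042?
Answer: 2*I*sqrt(736453) ≈ 1716.3*I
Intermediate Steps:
N = -98 (N = -1/2 + (652 - 1*1042)/4 = -1/2 + (652 - 1042)/4 = -1/2 + (1/4)*(-390) = -1/2 - 195/2 = -98)
E(Z) = 4*Z**2 (E(Z) = (2*Z)*(2*Z) = 4*Z**2)
C(a, R) = R**2
sqrt(C(E(36), N) - 2955416) = sqrt((-98)**2 - 2955416) = sqrt(9604 - 2955416) = sqrt(-2945812) = 2*I*sqrt(736453)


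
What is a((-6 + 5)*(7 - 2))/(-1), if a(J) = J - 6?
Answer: 11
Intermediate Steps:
a(J) = -6 + J
a((-6 + 5)*(7 - 2))/(-1) = (-6 + (-6 + 5)*(7 - 2))/(-1) = -(-6 - 1*5) = -(-6 - 5) = -1*(-11) = 11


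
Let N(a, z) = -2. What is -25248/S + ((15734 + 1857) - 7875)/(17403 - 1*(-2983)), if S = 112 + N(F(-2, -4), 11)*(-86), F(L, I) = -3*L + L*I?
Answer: -63993298/723703 ≈ -88.425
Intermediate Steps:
F(L, I) = -3*L + I*L
S = 284 (S = 112 - 2*(-86) = 112 + 172 = 284)
-25248/S + ((15734 + 1857) - 7875)/(17403 - 1*(-2983)) = -25248/284 + ((15734 + 1857) - 7875)/(17403 - 1*(-2983)) = -25248*1/284 + (17591 - 7875)/(17403 + 2983) = -6312/71 + 9716/20386 = -6312/71 + 9716*(1/20386) = -6312/71 + 4858/10193 = -63993298/723703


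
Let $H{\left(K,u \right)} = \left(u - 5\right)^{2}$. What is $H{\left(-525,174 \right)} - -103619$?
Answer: $132180$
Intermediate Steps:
$H{\left(K,u \right)} = \left(-5 + u\right)^{2}$
$H{\left(-525,174 \right)} - -103619 = \left(-5 + 174\right)^{2} - -103619 = 169^{2} + 103619 = 28561 + 103619 = 132180$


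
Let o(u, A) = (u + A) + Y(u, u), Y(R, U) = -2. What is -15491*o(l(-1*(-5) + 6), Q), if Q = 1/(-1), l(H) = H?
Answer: -123928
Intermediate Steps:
Q = -1
o(u, A) = -2 + A + u (o(u, A) = (u + A) - 2 = (A + u) - 2 = -2 + A + u)
-15491*o(l(-1*(-5) + 6), Q) = -15491*(-2 - 1 + (-1*(-5) + 6)) = -15491*(-2 - 1 + (5 + 6)) = -15491*(-2 - 1 + 11) = -15491*8 = -123928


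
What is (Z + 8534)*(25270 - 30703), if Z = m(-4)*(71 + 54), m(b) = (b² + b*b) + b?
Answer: -65380722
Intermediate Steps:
m(b) = b + 2*b² (m(b) = (b² + b²) + b = 2*b² + b = b + 2*b²)
Z = 3500 (Z = (-4*(1 + 2*(-4)))*(71 + 54) = -4*(1 - 8)*125 = -4*(-7)*125 = 28*125 = 3500)
(Z + 8534)*(25270 - 30703) = (3500 + 8534)*(25270 - 30703) = 12034*(-5433) = -65380722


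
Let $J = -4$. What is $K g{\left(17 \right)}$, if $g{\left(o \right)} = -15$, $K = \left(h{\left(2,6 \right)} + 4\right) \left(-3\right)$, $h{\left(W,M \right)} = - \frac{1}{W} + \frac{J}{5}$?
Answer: $\frac{243}{2} \approx 121.5$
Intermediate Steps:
$h{\left(W,M \right)} = - \frac{4}{5} - \frac{1}{W}$ ($h{\left(W,M \right)} = - \frac{1}{W} - \frac{4}{5} = - \frac{4}{5} - \frac{1}{W}$)
$K = - \frac{81}{10}$ ($K = \left(\left(- \frac{4}{5} - \frac{1}{2}\right) + 4\right) \left(-3\right) = \left(- \frac{13}{10} + 4\right) \left(-3\right) = \frac{27}{10} \left(-3\right) = - \frac{81}{10} \approx -8.1$)
$K g{\left(17 \right)} = \left(- \frac{81}{10}\right) \left(-15\right) = \frac{243}{2}$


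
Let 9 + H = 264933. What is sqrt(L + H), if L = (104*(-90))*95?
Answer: 6*I*sqrt(17341) ≈ 790.11*I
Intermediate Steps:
H = 264924 (H = -9 + 264933 = 264924)
L = -889200 (L = -9360*95 = -889200)
sqrt(L + H) = sqrt(-889200 + 264924) = sqrt(-624276) = 6*I*sqrt(17341)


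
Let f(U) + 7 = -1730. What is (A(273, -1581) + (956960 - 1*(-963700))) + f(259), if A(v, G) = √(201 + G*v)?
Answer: 1918923 + 2*I*√107853 ≈ 1.9189e+6 + 656.82*I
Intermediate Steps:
f(U) = -1737 (f(U) = -7 - 1730 = -1737)
(A(273, -1581) + (956960 - 1*(-963700))) + f(259) = (√(201 - 1581*273) + (956960 - 1*(-963700))) - 1737 = (√(201 - 431613) + (956960 + 963700)) - 1737 = (√(-431412) + 1920660) - 1737 = (2*I*√107853 + 1920660) - 1737 = (1920660 + 2*I*√107853) - 1737 = 1918923 + 2*I*√107853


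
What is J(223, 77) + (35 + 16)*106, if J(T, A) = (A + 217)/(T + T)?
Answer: 1205685/223 ≈ 5406.7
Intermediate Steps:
J(T, A) = (217 + A)/(2*T) (J(T, A) = (217 + A)/((2*T)) = (217 + A)*(1/(2*T)) = (217 + A)/(2*T))
J(223, 77) + (35 + 16)*106 = (½)*(217 + 77)/223 + (35 + 16)*106 = (½)*(1/223)*294 + 51*106 = 147/223 + 5406 = 1205685/223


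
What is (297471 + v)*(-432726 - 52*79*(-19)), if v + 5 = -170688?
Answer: -44964860372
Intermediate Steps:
v = -170693 (v = -5 - 170688 = -170693)
(297471 + v)*(-432726 - 52*79*(-19)) = (297471 - 170693)*(-432726 - 52*79*(-19)) = 126778*(-432726 - 4108*(-19)) = 126778*(-432726 + 78052) = 126778*(-354674) = -44964860372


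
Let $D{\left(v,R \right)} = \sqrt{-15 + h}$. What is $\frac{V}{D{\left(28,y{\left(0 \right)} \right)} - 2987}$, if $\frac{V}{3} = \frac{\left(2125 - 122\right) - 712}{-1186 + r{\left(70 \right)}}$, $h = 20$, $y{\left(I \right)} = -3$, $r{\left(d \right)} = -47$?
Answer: $\frac{3856217}{3667009404} + \frac{1291 \sqrt{5}}{3667009404} \approx 0.0010524$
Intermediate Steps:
$D{\left(v,R \right)} = \sqrt{5}$ ($D{\left(v,R \right)} = \sqrt{-15 + 20} = \sqrt{5}$)
$V = - \frac{1291}{411}$ ($V = 3 \frac{\left(2125 - 122\right) - 712}{-1186 - 47} = 3 \frac{\left(2125 - 122\right) - 712}{-1233} = 3 \left(2003 - 712\right) \left(- \frac{1}{1233}\right) = 3 \cdot 1291 \left(- \frac{1}{1233}\right) = 3 \left(- \frac{1291}{1233}\right) = - \frac{1291}{411} \approx -3.1411$)
$\frac{V}{D{\left(28,y{\left(0 \right)} \right)} - 2987} = - \frac{1291}{411 \left(\sqrt{5} - 2987\right)} = - \frac{1291}{411 \left(-2987 + \sqrt{5}\right)}$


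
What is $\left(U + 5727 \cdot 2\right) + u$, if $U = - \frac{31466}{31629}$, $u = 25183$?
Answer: $\frac{1158760207}{31629} \approx 36636.0$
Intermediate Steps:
$U = - \frac{31466}{31629}$ ($U = \left(-31466\right) \frac{1}{31629} = - \frac{31466}{31629} \approx -0.99485$)
$\left(U + 5727 \cdot 2\right) + u = \left(- \frac{31466}{31629} + 5727 \cdot 2\right) + 25183 = \left(- \frac{31466}{31629} + 11454\right) + 25183 = \frac{362247100}{31629} + 25183 = \frac{1158760207}{31629}$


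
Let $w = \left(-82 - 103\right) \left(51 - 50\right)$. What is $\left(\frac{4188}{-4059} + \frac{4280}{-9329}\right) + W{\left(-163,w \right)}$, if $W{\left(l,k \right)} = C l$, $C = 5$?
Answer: $- \frac{10305855779}{12622137} \approx -816.49$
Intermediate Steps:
$w = -185$ ($w = \left(-185\right) 1 = -185$)
$W{\left(l,k \right)} = 5 l$
$\left(\frac{4188}{-4059} + \frac{4280}{-9329}\right) + W{\left(-163,w \right)} = \left(\frac{4188}{-4059} + \frac{4280}{-9329}\right) + 5 \left(-163\right) = \left(4188 \left(- \frac{1}{4059}\right) + 4280 \left(- \frac{1}{9329}\right)\right) - 815 = \left(- \frac{1396}{1353} - \frac{4280}{9329}\right) - 815 = - \frac{18814124}{12622137} - 815 = - \frac{10305855779}{12622137}$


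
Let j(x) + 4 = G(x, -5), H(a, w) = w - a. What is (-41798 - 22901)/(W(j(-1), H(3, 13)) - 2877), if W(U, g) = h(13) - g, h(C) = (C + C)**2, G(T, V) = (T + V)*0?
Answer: 64699/2211 ≈ 29.262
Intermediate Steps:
G(T, V) = 0
j(x) = -4 (j(x) = -4 + 0 = -4)
h(C) = 4*C**2 (h(C) = (2*C)**2 = 4*C**2)
W(U, g) = 676 - g (W(U, g) = 4*13**2 - g = 4*169 - g = 676 - g)
(-41798 - 22901)/(W(j(-1), H(3, 13)) - 2877) = (-41798 - 22901)/((676 - (13 - 1*3)) - 2877) = -64699/((676 - (13 - 3)) - 2877) = -64699/((676 - 1*10) - 2877) = -64699/((676 - 10) - 2877) = -64699/(666 - 2877) = -64699/(-2211) = -64699*(-1/2211) = 64699/2211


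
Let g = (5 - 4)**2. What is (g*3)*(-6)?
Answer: -18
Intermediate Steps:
g = 1 (g = 1**2 = 1)
(g*3)*(-6) = (1*3)*(-6) = 3*(-6) = -18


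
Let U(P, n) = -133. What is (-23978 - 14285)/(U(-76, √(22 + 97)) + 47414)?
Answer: -38263/47281 ≈ -0.80927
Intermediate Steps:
(-23978 - 14285)/(U(-76, √(22 + 97)) + 47414) = (-23978 - 14285)/(-133 + 47414) = -38263/47281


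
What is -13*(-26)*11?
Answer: 3718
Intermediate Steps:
-13*(-26)*11 = 338*11 = 3718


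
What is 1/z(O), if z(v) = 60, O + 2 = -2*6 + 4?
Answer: 1/60 ≈ 0.016667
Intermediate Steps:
O = -10 (O = -2 + (-2*6 + 4) = -2 + (-12 + 4) = -2 - 8 = -10)
1/z(O) = 1/60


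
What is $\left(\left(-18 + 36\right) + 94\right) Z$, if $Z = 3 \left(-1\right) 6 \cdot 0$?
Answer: $0$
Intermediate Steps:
$Z = 0$ ($Z = \left(-3\right) 0 = 0$)
$\left(\left(-18 + 36\right) + 94\right) Z = \left(\left(-18 + 36\right) + 94\right) 0 = \left(18 + 94\right) 0 = 112 \cdot 0 = 0$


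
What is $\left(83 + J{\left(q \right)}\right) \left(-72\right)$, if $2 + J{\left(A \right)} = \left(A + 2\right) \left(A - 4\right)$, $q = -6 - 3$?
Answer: $-12384$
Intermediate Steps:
$q = -9$ ($q = -6 - 3 = -9$)
$J{\left(A \right)} = -2 + \left(-4 + A\right) \left(2 + A\right)$ ($J{\left(A \right)} = -2 + \left(A + 2\right) \left(A - 4\right) = -2 + \left(2 + A\right) \left(-4 + A\right) = -2 + \left(-4 + A\right) \left(2 + A\right)$)
$\left(83 + J{\left(q \right)}\right) \left(-72\right) = \left(83 - \left(-8 - 81\right)\right) \left(-72\right) = \left(83 + \left(-10 + 81 + 18\right)\right) \left(-72\right) = \left(83 + 89\right) \left(-72\right) = 172 \left(-72\right) = -12384$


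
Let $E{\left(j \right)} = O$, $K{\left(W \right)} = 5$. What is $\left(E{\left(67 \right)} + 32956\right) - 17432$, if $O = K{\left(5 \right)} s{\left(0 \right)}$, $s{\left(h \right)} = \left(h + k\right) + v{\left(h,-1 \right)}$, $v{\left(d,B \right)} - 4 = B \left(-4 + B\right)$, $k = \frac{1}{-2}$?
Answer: $\frac{31133}{2} \approx 15567.0$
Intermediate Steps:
$k = - \frac{1}{2} \approx -0.5$
$v{\left(d,B \right)} = 4 + B \left(-4 + B\right)$
$s{\left(h \right)} = \frac{17}{2} + h$ ($s{\left(h \right)} = \left(h - \frac{1}{2}\right) + \left(4 + \left(-1\right)^{2} - -4\right) = \left(- \frac{1}{2} + h\right) + \left(4 + 1 + 4\right) = \left(- \frac{1}{2} + h\right) + 9 = \frac{17}{2} + h$)
$O = \frac{85}{2}$ ($O = 5 \left(\frac{17}{2} + 0\right) = 5 \cdot \frac{17}{2} = \frac{85}{2} \approx 42.5$)
$E{\left(j \right)} = \frac{85}{2}$
$\left(E{\left(67 \right)} + 32956\right) - 17432 = \left(\frac{85}{2} + 32956\right) - 17432 = \frac{65997}{2} - 17432 = \frac{31133}{2}$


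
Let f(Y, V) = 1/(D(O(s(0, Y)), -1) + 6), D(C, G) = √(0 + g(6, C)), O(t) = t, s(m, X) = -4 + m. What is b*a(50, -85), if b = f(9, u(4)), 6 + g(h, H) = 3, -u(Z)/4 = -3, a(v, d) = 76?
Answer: 152/13 - 76*I*√3/39 ≈ 11.692 - 3.3753*I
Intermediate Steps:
u(Z) = 12 (u(Z) = -4*(-3) = 12)
g(h, H) = -3 (g(h, H) = -6 + 3 = -3)
D(C, G) = I*√3 (D(C, G) = √(0 - 3) = √(-3) = I*√3)
f(Y, V) = 1/(6 + I*√3) (f(Y, V) = 1/(I*√3 + 6) = 1/(6 + I*√3))
b = 2/13 - I*√3/39 ≈ 0.15385 - 0.044412*I
b*a(50, -85) = (2/13 - I*√3/39)*76 = 152/13 - 76*I*√3/39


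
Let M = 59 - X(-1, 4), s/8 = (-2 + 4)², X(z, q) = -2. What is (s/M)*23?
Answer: 736/61 ≈ 12.066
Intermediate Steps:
s = 32 (s = 8*(-2 + 4)² = 8*2² = 8*4 = 32)
M = 61 (M = 59 - 1*(-2) = 59 + 2 = 61)
(s/M)*23 = (32/61)*23 = 736/61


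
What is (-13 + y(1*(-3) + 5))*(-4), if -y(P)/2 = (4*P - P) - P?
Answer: 84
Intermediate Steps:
y(P) = -4*P (y(P) = -2*((4*P - P) - P) = -2*(3*P - P) = -4*P)
(-13 + y(1*(-3) + 5))*(-4) = (-13 - 4*(1*(-3) + 5))*(-4) = (-13 - 4*(-3 + 5))*(-4) = (-13 - 4*2)*(-4) = (-13 - 8)*(-4) = -21*(-4) = 84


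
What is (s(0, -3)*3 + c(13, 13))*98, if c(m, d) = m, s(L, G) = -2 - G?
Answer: 1568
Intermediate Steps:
(s(0, -3)*3 + c(13, 13))*98 = ((-2 - 1*(-3))*3 + 13)*98 = ((-2 + 3)*3 + 13)*98 = (1*3 + 13)*98 = (3 + 13)*98 = 16*98 = 1568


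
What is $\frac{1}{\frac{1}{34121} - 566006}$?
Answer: $- \frac{34121}{19312690725} \approx -1.7668 \cdot 10^{-6}$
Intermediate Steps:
$\frac{1}{\frac{1}{34121} - 566006} = \frac{1}{- \frac{19312690725}{34121}} = - \frac{34121}{19312690725}$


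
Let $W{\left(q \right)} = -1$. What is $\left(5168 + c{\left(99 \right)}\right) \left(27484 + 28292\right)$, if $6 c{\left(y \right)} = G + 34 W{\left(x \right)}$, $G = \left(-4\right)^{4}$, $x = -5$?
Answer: $290314080$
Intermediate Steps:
$G = 256$
$c{\left(y \right)} = 37$ ($c{\left(y \right)} = \frac{256 + 34 \left(-1\right)}{6} = \frac{256 - 34}{6} = \frac{1}{6} \cdot 222 = 37$)
$\left(5168 + c{\left(99 \right)}\right) \left(27484 + 28292\right) = \left(5168 + 37\right) \left(27484 + 28292\right) = 5205 \cdot 55776 = 290314080$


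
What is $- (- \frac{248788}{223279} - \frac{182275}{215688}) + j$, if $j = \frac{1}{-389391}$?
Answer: $\frac{12247468680631609}{6250841927766744} \approx 1.9593$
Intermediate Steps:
$j = - \frac{1}{389391} \approx -2.5681 \cdot 10^{-6}$
$- (- \frac{248788}{223279} - \frac{182275}{215688}) + j = - (- \frac{248788}{223279} - \frac{182275}{215688}) - \frac{1}{389391} = \left(-1\right) \left(- \frac{94358765869}{48158600952}\right) - \frac{1}{389391} = \frac{94358765869}{48158600952} - \frac{1}{389391} = \frac{12247468680631609}{6250841927766744}$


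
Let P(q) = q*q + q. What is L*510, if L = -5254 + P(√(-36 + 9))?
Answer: -2693310 + 1530*I*√3 ≈ -2.6933e+6 + 2650.0*I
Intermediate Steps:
P(q) = q + q² (P(q) = q² + q = q + q²)
L = -5254 + 3*I*√3*(1 + 3*I*√3) (L = -5254 + √(-36 + 9)*(1 + √(-36 + 9)) = -5254 + √(-27)*(1 + √(-27)) = -5254 + (3*I*√3)*(1 + 3*I*√3) = -5254 + 3*I*√3*(1 + 3*I*√3) ≈ -5281.0 + 5.1962*I)
L*510 = (-5281 + 3*I*√3)*510 = -2693310 + 1530*I*√3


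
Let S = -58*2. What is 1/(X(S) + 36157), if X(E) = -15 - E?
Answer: 1/36258 ≈ 2.7580e-5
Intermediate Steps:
S = -116
1/(X(S) + 36157) = 1/((-15 - 1*(-116)) + 36157) = 1/((-15 + 116) + 36157) = 1/(101 + 36157) = 1/36258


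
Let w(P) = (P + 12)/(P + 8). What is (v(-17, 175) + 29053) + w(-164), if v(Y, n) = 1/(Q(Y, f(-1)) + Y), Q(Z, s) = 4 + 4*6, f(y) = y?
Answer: 12464194/429 ≈ 29054.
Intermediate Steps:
Q(Z, s) = 28 (Q(Z, s) = 4 + 24 = 28)
w(P) = (12 + P)/(8 + P)
v(Y, n) = 1/(28 + Y)
(v(-17, 175) + 29053) + w(-164) = (1/(28 - 17) + 29053) + (12 - 164)/(8 - 164) = (1/11 + 29053) - 152/(-156) = (1/11 + 29053) - 1/156*(-152) = 319584/11 + 38/39 = 12464194/429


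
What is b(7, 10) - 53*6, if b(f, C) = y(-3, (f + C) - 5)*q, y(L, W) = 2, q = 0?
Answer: -318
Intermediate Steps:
b(f, C) = 0 (b(f, C) = 2*0 = 0)
b(7, 10) - 53*6 = 0 - 53*6 = 0 - 318 = -318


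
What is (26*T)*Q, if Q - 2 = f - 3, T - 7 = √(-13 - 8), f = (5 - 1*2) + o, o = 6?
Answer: 1456 + 208*I*√21 ≈ 1456.0 + 953.18*I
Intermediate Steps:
f = 9 (f = (5 - 1*2) + 6 = (5 - 2) + 6 = 3 + 6 = 9)
T = 7 + I*√21 (T = 7 + √(-13 - 8) = 7 + √(-21) = 7 + I*√21 ≈ 7.0 + 4.5826*I)
Q = 8 (Q = 2 + (9 - 3) = 2 + 6 = 8)
(26*T)*Q = (26*(7 + I*√21))*8 = (182 + 26*I*√21)*8 = 1456 + 208*I*√21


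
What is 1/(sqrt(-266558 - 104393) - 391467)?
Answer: -391467/153246783040 - I*sqrt(370951)/153246783040 ≈ -2.5545e-6 - 3.9744e-9*I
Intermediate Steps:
1/(sqrt(-266558 - 104393) - 391467) = 1/(sqrt(-370951) - 391467) = 1/(I*sqrt(370951) - 391467) = 1/(-391467 + I*sqrt(370951))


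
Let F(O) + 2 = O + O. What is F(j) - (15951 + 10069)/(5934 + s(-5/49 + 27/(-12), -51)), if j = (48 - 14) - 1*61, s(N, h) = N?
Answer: -70205688/1162603 ≈ -60.387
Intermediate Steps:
j = -27 (j = 34 - 61 = -27)
F(O) = -2 + 2*O (F(O) = -2 + (O + O) = -2 + 2*O)
F(j) - (15951 + 10069)/(5934 + s(-5/49 + 27/(-12), -51)) = (-2 + 2*(-27)) - (15951 + 10069)/(5934 + (-5/49 + 27/(-12))) = (-2 - 54) - 26020/(5934 + (-5*1/49 + 27*(-1/12))) = -56 - 26020/(5934 + (-5/49 - 9/4)) = -56 - 26020/(5934 - 461/196) = -56 - 26020/1162603/196 = -56 - 26020*196/1162603 = -56 - 1*5099920/1162603 = -56 - 5099920/1162603 = -70205688/1162603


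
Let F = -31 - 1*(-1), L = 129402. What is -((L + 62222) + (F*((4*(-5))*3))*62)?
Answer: -303224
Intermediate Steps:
F = -30 (F = -31 + 1 = -30)
-((L + 62222) + (F*((4*(-5))*3))*62) = -((129402 + 62222) - 30*4*(-5)*3*62) = -(191624 - (-600)*3*62) = -(191624 - 30*(-60)*62) = -(191624 + 1800*62) = -(191624 + 111600) = -1*303224 = -303224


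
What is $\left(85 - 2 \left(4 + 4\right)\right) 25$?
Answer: $1725$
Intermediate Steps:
$\left(85 - 2 \left(4 + 4\right)\right) 25 = \left(85 - 16\right) 25 = 69 \cdot 25 = 1725$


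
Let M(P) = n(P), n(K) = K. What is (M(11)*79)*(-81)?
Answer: -70389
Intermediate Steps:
M(P) = P
(M(11)*79)*(-81) = (11*79)*(-81) = 869*(-81) = -70389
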